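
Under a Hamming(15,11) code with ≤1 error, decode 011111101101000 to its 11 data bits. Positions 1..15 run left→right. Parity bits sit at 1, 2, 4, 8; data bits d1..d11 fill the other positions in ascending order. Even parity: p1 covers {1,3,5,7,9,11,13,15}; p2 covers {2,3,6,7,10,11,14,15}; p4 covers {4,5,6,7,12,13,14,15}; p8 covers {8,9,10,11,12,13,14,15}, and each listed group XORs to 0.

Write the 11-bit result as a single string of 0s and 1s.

s1 (pos 1,3,5,7,9,11,13,15): 0⊕1⊕1⊕1⊕1⊕0⊕0⊕0 = 0
s2 (pos 2,3,6,7,10,11,14,15): 1⊕1⊕1⊕1⊕1⊕0⊕0⊕0 = 1
s4 (pos 4,5,6,7,12,13,14,15): 1⊕1⊕1⊕1⊕1⊕0⊕0⊕0 = 1
s8 (pos 8,9,10,11,12,13,14,15): 0⊕1⊕1⊕0⊕1⊕0⊕0⊕0 = 1
Syndrome s8…s1 = 1110 → error at position 14.
Flip position 14: 011111101101000 → 011111101101010
Read data bits from positions 3,5,6,7,9,10,11,12,13,14,15: 11111101010

11111101010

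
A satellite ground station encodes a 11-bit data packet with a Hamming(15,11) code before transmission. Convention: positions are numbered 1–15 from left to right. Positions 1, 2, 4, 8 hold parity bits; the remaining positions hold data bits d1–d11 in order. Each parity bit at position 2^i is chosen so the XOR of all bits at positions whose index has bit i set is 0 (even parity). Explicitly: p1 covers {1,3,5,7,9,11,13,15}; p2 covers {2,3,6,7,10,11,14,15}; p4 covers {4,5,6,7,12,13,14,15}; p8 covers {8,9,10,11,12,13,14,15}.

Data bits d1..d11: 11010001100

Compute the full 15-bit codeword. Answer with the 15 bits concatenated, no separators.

001010100001100

Place data at non-parity positions: p1 p2 1 p4 1 0 1 p8 0 0 0 1 1 0 0
p1 (pos 1,3,5,7,9,11,13,15): XOR of data positions = 1⊕1⊕1⊕0⊕0⊕1⊕0 = 0
p2 (pos 2,3,6,7,10,11,14,15): XOR of data positions = 1⊕0⊕1⊕0⊕0⊕0⊕0 = 0
p4 (pos 4,5,6,7,12,13,14,15): XOR of data positions = 1⊕0⊕1⊕1⊕1⊕0⊕0 = 0
p8 (pos 8,9,10,11,12,13,14,15): XOR of data positions = 0⊕0⊕0⊕1⊕1⊕0⊕0 = 0
Codeword: 001010100001100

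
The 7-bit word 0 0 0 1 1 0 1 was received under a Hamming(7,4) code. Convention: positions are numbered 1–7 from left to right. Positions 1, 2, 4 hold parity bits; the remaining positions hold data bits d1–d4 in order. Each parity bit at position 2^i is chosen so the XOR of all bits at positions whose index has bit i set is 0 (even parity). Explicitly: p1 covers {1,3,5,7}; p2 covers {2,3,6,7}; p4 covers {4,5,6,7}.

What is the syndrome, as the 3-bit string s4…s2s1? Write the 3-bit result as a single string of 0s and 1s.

110

s1 (pos 1,3,5,7): 0⊕0⊕1⊕1 = 0
s2 (pos 2,3,6,7): 0⊕0⊕0⊕1 = 1
s4 (pos 4,5,6,7): 1⊕1⊕0⊕1 = 1
Syndrome s4…s1 = 110 → error at position 6.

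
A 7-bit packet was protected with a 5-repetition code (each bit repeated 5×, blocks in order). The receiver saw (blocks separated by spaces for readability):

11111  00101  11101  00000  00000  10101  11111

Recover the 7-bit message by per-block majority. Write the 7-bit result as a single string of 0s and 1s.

Block 1 (11111): 5 ones → 1
Block 2 (00101): 2 ones → 0
Block 3 (11101): 4 ones → 1
Block 4 (00000): 0 ones → 0
Block 5 (00000): 0 ones → 0
Block 6 (10101): 3 ones → 1
Block 7 (11111): 5 ones → 1

1010011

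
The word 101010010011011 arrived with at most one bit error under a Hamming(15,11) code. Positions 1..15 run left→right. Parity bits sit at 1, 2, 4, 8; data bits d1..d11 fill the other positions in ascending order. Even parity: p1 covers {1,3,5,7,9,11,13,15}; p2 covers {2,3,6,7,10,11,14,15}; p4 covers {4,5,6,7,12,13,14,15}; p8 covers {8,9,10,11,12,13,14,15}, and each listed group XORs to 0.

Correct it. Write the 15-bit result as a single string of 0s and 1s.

101010011011011

s1 (pos 1,3,5,7,9,11,13,15): 1⊕1⊕1⊕0⊕0⊕1⊕0⊕1 = 1
s2 (pos 2,3,6,7,10,11,14,15): 0⊕1⊕0⊕0⊕0⊕1⊕1⊕1 = 0
s4 (pos 4,5,6,7,12,13,14,15): 0⊕1⊕0⊕0⊕1⊕0⊕1⊕1 = 0
s8 (pos 8,9,10,11,12,13,14,15): 1⊕0⊕0⊕1⊕1⊕0⊕1⊕1 = 1
Syndrome s8…s1 = 1001 → error at position 9.
Flip position 9: 101010010011011 → 101010011011011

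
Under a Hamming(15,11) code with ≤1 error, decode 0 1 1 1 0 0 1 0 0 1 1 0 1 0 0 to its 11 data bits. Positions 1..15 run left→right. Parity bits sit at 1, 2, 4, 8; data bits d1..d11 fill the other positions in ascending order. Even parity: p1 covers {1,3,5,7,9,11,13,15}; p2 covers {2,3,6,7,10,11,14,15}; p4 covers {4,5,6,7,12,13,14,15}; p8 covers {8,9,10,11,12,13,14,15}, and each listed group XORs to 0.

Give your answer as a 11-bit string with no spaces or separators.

10010110110

s1 (pos 1,3,5,7,9,11,13,15): 0⊕1⊕0⊕1⊕0⊕1⊕1⊕0 = 0
s2 (pos 2,3,6,7,10,11,14,15): 1⊕1⊕0⊕1⊕1⊕1⊕0⊕0 = 1
s4 (pos 4,5,6,7,12,13,14,15): 1⊕0⊕0⊕1⊕0⊕1⊕0⊕0 = 1
s8 (pos 8,9,10,11,12,13,14,15): 0⊕0⊕1⊕1⊕0⊕1⊕0⊕0 = 1
Syndrome s8…s1 = 1110 → error at position 14.
Flip position 14: 011100100110100 → 011100100110110
Read data bits from positions 3,5,6,7,9,10,11,12,13,14,15: 10010110110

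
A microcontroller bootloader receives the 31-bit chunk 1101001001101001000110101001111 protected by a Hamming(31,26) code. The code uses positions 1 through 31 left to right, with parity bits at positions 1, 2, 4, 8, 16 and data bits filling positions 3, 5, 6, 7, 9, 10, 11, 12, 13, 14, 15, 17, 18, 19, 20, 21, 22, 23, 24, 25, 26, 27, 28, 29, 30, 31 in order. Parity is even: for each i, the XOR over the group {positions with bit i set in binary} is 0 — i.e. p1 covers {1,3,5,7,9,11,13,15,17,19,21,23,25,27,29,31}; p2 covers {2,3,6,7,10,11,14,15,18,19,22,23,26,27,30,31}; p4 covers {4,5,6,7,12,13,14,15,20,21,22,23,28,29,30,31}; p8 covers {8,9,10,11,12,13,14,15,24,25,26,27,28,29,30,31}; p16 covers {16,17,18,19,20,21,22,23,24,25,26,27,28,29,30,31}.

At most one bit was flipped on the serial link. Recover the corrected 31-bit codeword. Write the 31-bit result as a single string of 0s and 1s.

s1 (pos 1,3,5,7,9,11,13,15,17,19,21,23,25,27,29,31): 1⊕0⊕0⊕1⊕0⊕1⊕1⊕0⊕0⊕0⊕1⊕1⊕1⊕0⊕1⊕1 = 1
s2 (pos 2,3,6,7,10,11,14,15,18,19,22,23,26,27,30,31): 1⊕0⊕0⊕1⊕1⊕1⊕0⊕0⊕0⊕0⊕0⊕1⊕0⊕0⊕1⊕1 = 1
s4 (pos 4,5,6,7,12,13,14,15,20,21,22,23,28,29,30,31): 1⊕0⊕0⊕1⊕0⊕1⊕0⊕0⊕1⊕1⊕0⊕1⊕1⊕1⊕1⊕1 = 0
s8 (pos 8,9,10,11,12,13,14,15,24,25,26,27,28,29,30,31): 0⊕0⊕1⊕1⊕0⊕1⊕0⊕0⊕0⊕1⊕0⊕0⊕1⊕1⊕1⊕1 = 0
s16 (pos 16,17,18,19,20,21,22,23,24,25,26,27,28,29,30,31): 1⊕0⊕0⊕0⊕1⊕1⊕0⊕1⊕0⊕1⊕0⊕0⊕1⊕1⊕1⊕1 = 1
Syndrome s16…s1 = 10011 → error at position 19.
Flip position 19: 1101001001101001000110101001111 → 1101001001101001001110101001111

1101001001101001001110101001111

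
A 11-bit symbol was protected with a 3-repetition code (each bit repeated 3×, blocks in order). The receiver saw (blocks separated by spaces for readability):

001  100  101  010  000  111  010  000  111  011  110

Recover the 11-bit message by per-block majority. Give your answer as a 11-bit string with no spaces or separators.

00100100111

Block 1 (001): 1 one → 0
Block 2 (100): 1 one → 0
Block 3 (101): 2 ones → 1
Block 4 (010): 1 one → 0
Block 5 (000): 0 ones → 0
Block 6 (111): 3 ones → 1
Block 7 (010): 1 one → 0
Block 8 (000): 0 ones → 0
Block 9 (111): 3 ones → 1
Block 10 (011): 2 ones → 1
Block 11 (110): 2 ones → 1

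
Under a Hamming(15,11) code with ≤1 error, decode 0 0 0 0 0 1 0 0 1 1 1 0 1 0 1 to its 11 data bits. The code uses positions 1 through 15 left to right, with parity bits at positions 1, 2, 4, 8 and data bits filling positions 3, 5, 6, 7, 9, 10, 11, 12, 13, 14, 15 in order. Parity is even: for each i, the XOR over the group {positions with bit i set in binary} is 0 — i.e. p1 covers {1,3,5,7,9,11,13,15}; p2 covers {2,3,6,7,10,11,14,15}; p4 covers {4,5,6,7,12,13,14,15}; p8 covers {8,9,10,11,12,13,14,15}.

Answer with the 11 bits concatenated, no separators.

s1 (pos 1,3,5,7,9,11,13,15): 0⊕0⊕0⊕0⊕1⊕1⊕1⊕1 = 0
s2 (pos 2,3,6,7,10,11,14,15): 0⊕0⊕1⊕0⊕1⊕1⊕0⊕1 = 0
s4 (pos 4,5,6,7,12,13,14,15): 0⊕0⊕1⊕0⊕0⊕1⊕0⊕1 = 1
s8 (pos 8,9,10,11,12,13,14,15): 0⊕1⊕1⊕1⊕0⊕1⊕0⊕1 = 1
Syndrome s8…s1 = 1100 → error at position 12.
Flip position 12: 000001001110101 → 000001001111101
Read data bits from positions 3,5,6,7,9,10,11,12,13,14,15: 00101111101

00101111101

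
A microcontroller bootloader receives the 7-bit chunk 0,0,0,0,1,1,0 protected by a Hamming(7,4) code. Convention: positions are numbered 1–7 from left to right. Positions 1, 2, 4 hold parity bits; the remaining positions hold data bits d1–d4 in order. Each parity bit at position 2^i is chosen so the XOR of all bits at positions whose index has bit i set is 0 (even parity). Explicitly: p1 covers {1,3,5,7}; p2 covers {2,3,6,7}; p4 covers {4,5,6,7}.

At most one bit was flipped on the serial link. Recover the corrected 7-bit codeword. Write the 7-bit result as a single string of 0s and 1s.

0010110

s1 (pos 1,3,5,7): 0⊕0⊕1⊕0 = 1
s2 (pos 2,3,6,7): 0⊕0⊕1⊕0 = 1
s4 (pos 4,5,6,7): 0⊕1⊕1⊕0 = 0
Syndrome s4…s1 = 011 → error at position 3.
Flip position 3: 0000110 → 0010110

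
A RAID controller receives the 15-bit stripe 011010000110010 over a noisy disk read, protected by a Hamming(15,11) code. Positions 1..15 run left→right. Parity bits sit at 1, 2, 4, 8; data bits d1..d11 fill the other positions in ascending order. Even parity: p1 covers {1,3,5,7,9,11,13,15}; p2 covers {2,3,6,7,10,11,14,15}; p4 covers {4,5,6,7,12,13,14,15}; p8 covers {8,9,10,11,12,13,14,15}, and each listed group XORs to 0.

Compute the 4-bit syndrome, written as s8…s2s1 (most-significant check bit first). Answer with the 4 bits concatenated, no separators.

s1 (pos 1,3,5,7,9,11,13,15): 0⊕1⊕1⊕0⊕0⊕1⊕0⊕0 = 1
s2 (pos 2,3,6,7,10,11,14,15): 1⊕1⊕0⊕0⊕1⊕1⊕1⊕0 = 1
s4 (pos 4,5,6,7,12,13,14,15): 0⊕1⊕0⊕0⊕0⊕0⊕1⊕0 = 0
s8 (pos 8,9,10,11,12,13,14,15): 0⊕0⊕1⊕1⊕0⊕0⊕1⊕0 = 1
Syndrome s8…s1 = 1011 → error at position 11.

1011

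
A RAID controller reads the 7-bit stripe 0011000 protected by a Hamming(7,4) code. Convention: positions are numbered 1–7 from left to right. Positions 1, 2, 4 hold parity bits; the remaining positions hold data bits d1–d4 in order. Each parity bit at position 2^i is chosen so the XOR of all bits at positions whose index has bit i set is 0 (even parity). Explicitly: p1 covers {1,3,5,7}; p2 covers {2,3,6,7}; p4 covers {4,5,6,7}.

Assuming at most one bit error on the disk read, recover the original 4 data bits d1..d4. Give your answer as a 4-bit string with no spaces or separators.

1001

s1 (pos 1,3,5,7): 0⊕1⊕0⊕0 = 1
s2 (pos 2,3,6,7): 0⊕1⊕0⊕0 = 1
s4 (pos 4,5,6,7): 1⊕0⊕0⊕0 = 1
Syndrome s4…s1 = 111 → error at position 7.
Flip position 7: 0011000 → 0011001
Read data bits from positions 3,5,6,7: 1001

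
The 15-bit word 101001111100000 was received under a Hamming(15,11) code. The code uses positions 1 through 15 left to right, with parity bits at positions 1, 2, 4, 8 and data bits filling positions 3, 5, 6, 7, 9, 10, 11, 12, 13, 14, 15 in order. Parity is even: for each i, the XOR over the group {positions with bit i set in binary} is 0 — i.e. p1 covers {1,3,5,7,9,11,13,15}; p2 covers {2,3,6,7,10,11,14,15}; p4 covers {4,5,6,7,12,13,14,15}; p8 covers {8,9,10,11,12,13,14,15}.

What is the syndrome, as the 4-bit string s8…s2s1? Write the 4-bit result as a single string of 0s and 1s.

1000

s1 (pos 1,3,5,7,9,11,13,15): 1⊕1⊕0⊕1⊕1⊕0⊕0⊕0 = 0
s2 (pos 2,3,6,7,10,11,14,15): 0⊕1⊕1⊕1⊕1⊕0⊕0⊕0 = 0
s4 (pos 4,5,6,7,12,13,14,15): 0⊕0⊕1⊕1⊕0⊕0⊕0⊕0 = 0
s8 (pos 8,9,10,11,12,13,14,15): 1⊕1⊕1⊕0⊕0⊕0⊕0⊕0 = 1
Syndrome s8…s1 = 1000 → error at position 8.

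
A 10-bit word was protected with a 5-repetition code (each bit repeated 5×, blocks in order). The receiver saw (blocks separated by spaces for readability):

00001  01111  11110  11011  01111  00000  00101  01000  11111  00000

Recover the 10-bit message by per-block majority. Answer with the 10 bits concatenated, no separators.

Block 1 (00001): 1 one → 0
Block 2 (01111): 4 ones → 1
Block 3 (11110): 4 ones → 1
Block 4 (11011): 4 ones → 1
Block 5 (01111): 4 ones → 1
Block 6 (00000): 0 ones → 0
Block 7 (00101): 2 ones → 0
Block 8 (01000): 1 one → 0
Block 9 (11111): 5 ones → 1
Block 10 (00000): 0 ones → 0

0111100010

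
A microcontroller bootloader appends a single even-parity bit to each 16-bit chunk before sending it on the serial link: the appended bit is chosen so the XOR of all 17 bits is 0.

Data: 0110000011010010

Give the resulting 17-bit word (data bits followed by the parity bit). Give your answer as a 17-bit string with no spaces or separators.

01100000110100100

XOR of the 16 data bits: 0⊕1⊕1⊕0⊕0⊕0⊕0⊕0⊕1⊕1⊕0⊕1⊕0⊕0⊕1⊕0 = 0
Parity bit = 0 (so all 17 bits XOR to 0).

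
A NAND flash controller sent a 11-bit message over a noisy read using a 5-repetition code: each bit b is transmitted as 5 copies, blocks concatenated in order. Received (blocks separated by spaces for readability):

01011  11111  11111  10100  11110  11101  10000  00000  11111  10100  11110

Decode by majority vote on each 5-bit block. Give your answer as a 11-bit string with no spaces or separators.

Block 1 (01011): 3 ones → 1
Block 2 (11111): 5 ones → 1
Block 3 (11111): 5 ones → 1
Block 4 (10100): 2 ones → 0
Block 5 (11110): 4 ones → 1
Block 6 (11101): 4 ones → 1
Block 7 (10000): 1 one → 0
Block 8 (00000): 0 ones → 0
Block 9 (11111): 5 ones → 1
Block 10 (10100): 2 ones → 0
Block 11 (11110): 4 ones → 1

11101100101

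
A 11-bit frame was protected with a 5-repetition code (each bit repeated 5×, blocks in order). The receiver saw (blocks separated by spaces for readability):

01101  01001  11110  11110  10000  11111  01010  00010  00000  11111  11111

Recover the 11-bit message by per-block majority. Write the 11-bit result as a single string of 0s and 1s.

Block 1 (01101): 3 ones → 1
Block 2 (01001): 2 ones → 0
Block 3 (11110): 4 ones → 1
Block 4 (11110): 4 ones → 1
Block 5 (10000): 1 one → 0
Block 6 (11111): 5 ones → 1
Block 7 (01010): 2 ones → 0
Block 8 (00010): 1 one → 0
Block 9 (00000): 0 ones → 0
Block 10 (11111): 5 ones → 1
Block 11 (11111): 5 ones → 1

10110100011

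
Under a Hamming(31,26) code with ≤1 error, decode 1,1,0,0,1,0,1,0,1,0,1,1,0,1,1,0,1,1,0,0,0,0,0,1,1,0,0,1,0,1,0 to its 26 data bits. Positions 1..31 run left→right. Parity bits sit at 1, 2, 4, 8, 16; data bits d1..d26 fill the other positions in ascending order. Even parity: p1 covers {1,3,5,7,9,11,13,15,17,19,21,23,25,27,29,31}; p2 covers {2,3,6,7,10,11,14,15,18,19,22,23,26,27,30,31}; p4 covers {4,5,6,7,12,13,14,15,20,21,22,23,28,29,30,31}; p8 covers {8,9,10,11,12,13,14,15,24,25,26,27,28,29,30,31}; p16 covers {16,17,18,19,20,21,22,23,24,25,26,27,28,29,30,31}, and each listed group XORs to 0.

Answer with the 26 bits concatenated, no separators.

s1 (pos 1,3,5,7,9,11,13,15,17,19,21,23,25,27,29,31): 1⊕0⊕1⊕1⊕1⊕1⊕0⊕1⊕1⊕0⊕0⊕0⊕1⊕0⊕0⊕0 = 0
s2 (pos 2,3,6,7,10,11,14,15,18,19,22,23,26,27,30,31): 1⊕0⊕0⊕1⊕0⊕1⊕1⊕1⊕1⊕0⊕0⊕0⊕0⊕0⊕1⊕0 = 1
s4 (pos 4,5,6,7,12,13,14,15,20,21,22,23,28,29,30,31): 0⊕1⊕0⊕1⊕1⊕0⊕1⊕1⊕0⊕0⊕0⊕0⊕1⊕0⊕1⊕0 = 1
s8 (pos 8,9,10,11,12,13,14,15,24,25,26,27,28,29,30,31): 0⊕1⊕0⊕1⊕1⊕0⊕1⊕1⊕1⊕1⊕0⊕0⊕1⊕0⊕1⊕0 = 1
s16 (pos 16,17,18,19,20,21,22,23,24,25,26,27,28,29,30,31): 0⊕1⊕1⊕0⊕0⊕0⊕0⊕0⊕1⊕1⊕0⊕0⊕1⊕0⊕1⊕0 = 0
Syndrome s16…s1 = 01110 → error at position 14.
Flip position 14: 1100101010110110110000011001010 → 1100101010110010110000011001010
Read data bits from positions 3,5,6,7,9,10,11,12,13,14,15,17,18,19,20,21,22,23,24,25,26,27,28,29,30,31: 01011011001110000011001010

01011011001110000011001010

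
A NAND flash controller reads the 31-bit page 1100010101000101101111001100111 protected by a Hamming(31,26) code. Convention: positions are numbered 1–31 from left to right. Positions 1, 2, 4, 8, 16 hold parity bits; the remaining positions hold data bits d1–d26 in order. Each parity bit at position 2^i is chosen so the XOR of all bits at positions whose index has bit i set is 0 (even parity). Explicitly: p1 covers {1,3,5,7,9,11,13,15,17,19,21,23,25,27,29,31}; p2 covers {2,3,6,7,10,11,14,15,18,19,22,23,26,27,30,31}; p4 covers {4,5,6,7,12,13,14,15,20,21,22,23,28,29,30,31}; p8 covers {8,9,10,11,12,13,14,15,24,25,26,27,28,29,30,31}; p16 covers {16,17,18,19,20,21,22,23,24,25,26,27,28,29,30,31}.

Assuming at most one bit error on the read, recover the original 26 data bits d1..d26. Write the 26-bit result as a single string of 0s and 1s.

00100100010100111001100111

s1 (pos 1,3,5,7,9,11,13,15,17,19,21,23,25,27,29,31): 1⊕0⊕0⊕0⊕0⊕0⊕0⊕0⊕1⊕1⊕1⊕0⊕1⊕0⊕1⊕1 = 1
s2 (pos 2,3,6,7,10,11,14,15,18,19,22,23,26,27,30,31): 1⊕0⊕1⊕0⊕1⊕0⊕1⊕0⊕0⊕1⊕1⊕0⊕1⊕0⊕1⊕1 = 1
s4 (pos 4,5,6,7,12,13,14,15,20,21,22,23,28,29,30,31): 0⊕0⊕1⊕0⊕0⊕0⊕1⊕0⊕1⊕1⊕1⊕0⊕0⊕1⊕1⊕1 = 0
s8 (pos 8,9,10,11,12,13,14,15,24,25,26,27,28,29,30,31): 1⊕0⊕1⊕0⊕0⊕0⊕1⊕0⊕0⊕1⊕1⊕0⊕0⊕1⊕1⊕1 = 0
s16 (pos 16,17,18,19,20,21,22,23,24,25,26,27,28,29,30,31): 1⊕1⊕0⊕1⊕1⊕1⊕1⊕0⊕0⊕1⊕1⊕0⊕0⊕1⊕1⊕1 = 1
Syndrome s16…s1 = 10011 → error at position 19.
Flip position 19: 1100010101000101101111001100111 → 1100010101000101100111001100111
Read data bits from positions 3,5,6,7,9,10,11,12,13,14,15,17,18,19,20,21,22,23,24,25,26,27,28,29,30,31: 00100100010100111001100111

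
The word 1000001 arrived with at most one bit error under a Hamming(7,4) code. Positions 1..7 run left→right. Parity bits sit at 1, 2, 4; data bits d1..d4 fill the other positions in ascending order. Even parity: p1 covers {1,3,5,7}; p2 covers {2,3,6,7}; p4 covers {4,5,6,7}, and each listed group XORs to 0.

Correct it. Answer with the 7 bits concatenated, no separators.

1000011

s1 (pos 1,3,5,7): 1⊕0⊕0⊕1 = 0
s2 (pos 2,3,6,7): 0⊕0⊕0⊕1 = 1
s4 (pos 4,5,6,7): 0⊕0⊕0⊕1 = 1
Syndrome s4…s1 = 110 → error at position 6.
Flip position 6: 1000001 → 1000011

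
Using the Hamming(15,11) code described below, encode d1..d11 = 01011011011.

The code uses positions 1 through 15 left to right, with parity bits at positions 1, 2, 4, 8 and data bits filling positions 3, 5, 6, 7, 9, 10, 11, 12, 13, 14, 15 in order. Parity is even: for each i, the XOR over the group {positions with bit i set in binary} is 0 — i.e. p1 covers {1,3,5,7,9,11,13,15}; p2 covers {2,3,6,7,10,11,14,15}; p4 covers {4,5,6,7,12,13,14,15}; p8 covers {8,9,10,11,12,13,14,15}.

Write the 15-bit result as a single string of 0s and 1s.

100110111011011

Place data at non-parity positions: p1 p2 0 p4 1 0 1 p8 1 0 1 1 0 1 1
p1 (pos 1,3,5,7,9,11,13,15): XOR of data positions = 0⊕1⊕1⊕1⊕1⊕0⊕1 = 1
p2 (pos 2,3,6,7,10,11,14,15): XOR of data positions = 0⊕0⊕1⊕0⊕1⊕1⊕1 = 0
p4 (pos 4,5,6,7,12,13,14,15): XOR of data positions = 1⊕0⊕1⊕1⊕0⊕1⊕1 = 1
p8 (pos 8,9,10,11,12,13,14,15): XOR of data positions = 1⊕0⊕1⊕1⊕0⊕1⊕1 = 1
Codeword: 100110111011011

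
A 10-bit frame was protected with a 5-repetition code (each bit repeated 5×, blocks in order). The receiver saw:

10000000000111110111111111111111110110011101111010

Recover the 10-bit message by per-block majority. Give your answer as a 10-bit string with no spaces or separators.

0011111111

Block 1 (10000): 1 one → 0
Block 2 (00000): 0 ones → 0
Block 3 (01111): 4 ones → 1
Block 4 (10111): 4 ones → 1
Block 5 (11111): 5 ones → 1
Block 6 (11111): 5 ones → 1
Block 7 (11110): 4 ones → 1
Block 8 (11001): 3 ones → 1
Block 9 (11011): 4 ones → 1
Block 10 (11010): 3 ones → 1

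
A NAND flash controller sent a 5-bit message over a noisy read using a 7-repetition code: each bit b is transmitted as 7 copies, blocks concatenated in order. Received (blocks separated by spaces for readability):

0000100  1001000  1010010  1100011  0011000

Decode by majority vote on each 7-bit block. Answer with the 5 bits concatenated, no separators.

00010

Block 1 (0000100): 1 one → 0
Block 2 (1001000): 2 ones → 0
Block 3 (1010010): 3 ones → 0
Block 4 (1100011): 4 ones → 1
Block 5 (0011000): 2 ones → 0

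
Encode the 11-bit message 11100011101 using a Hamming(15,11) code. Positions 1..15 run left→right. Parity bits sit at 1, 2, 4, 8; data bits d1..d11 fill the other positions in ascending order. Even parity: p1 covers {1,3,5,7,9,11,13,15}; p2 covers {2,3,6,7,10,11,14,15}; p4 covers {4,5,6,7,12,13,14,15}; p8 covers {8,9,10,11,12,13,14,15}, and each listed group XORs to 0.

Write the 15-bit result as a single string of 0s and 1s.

Place data at non-parity positions: p1 p2 1 p4 1 1 0 p8 0 0 1 1 1 0 1
p1 (pos 1,3,5,7,9,11,13,15): XOR of data positions = 1⊕1⊕0⊕0⊕1⊕1⊕1 = 1
p2 (pos 2,3,6,7,10,11,14,15): XOR of data positions = 1⊕1⊕0⊕0⊕1⊕0⊕1 = 0
p4 (pos 4,5,6,7,12,13,14,15): XOR of data positions = 1⊕1⊕0⊕1⊕1⊕0⊕1 = 1
p8 (pos 8,9,10,11,12,13,14,15): XOR of data positions = 0⊕0⊕1⊕1⊕1⊕0⊕1 = 0
Codeword: 101111000011101

101111000011101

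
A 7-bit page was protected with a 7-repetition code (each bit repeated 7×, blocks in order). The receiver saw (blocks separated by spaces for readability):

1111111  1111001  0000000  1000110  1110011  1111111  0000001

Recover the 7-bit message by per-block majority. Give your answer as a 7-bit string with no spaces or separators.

1100110

Block 1 (1111111): 7 ones → 1
Block 2 (1111001): 5 ones → 1
Block 3 (0000000): 0 ones → 0
Block 4 (1000110): 3 ones → 0
Block 5 (1110011): 5 ones → 1
Block 6 (1111111): 7 ones → 1
Block 7 (0000001): 1 one → 0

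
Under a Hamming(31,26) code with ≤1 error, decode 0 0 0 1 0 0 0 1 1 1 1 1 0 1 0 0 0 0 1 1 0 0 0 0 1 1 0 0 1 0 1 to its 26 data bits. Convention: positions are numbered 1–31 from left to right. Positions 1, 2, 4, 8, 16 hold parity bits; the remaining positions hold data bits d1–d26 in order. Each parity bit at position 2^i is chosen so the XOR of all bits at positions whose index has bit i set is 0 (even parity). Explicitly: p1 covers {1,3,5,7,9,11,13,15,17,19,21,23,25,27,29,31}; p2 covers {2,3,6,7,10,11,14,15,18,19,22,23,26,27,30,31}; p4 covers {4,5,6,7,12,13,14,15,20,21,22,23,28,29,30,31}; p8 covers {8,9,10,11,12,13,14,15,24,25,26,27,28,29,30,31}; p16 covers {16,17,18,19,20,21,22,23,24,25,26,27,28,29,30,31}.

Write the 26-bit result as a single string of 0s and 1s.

00001111010001100001100101

s1 (pos 1,3,5,7,9,11,13,15,17,19,21,23,25,27,29,31): 0⊕0⊕0⊕0⊕1⊕1⊕0⊕0⊕0⊕1⊕0⊕0⊕1⊕0⊕1⊕1 = 0
s2 (pos 2,3,6,7,10,11,14,15,18,19,22,23,26,27,30,31): 0⊕0⊕0⊕0⊕1⊕1⊕1⊕0⊕0⊕1⊕0⊕0⊕1⊕0⊕0⊕1 = 0
s4 (pos 4,5,6,7,12,13,14,15,20,21,22,23,28,29,30,31): 1⊕0⊕0⊕0⊕1⊕0⊕1⊕0⊕1⊕0⊕0⊕0⊕0⊕1⊕0⊕1 = 0
s8 (pos 8,9,10,11,12,13,14,15,24,25,26,27,28,29,30,31): 1⊕1⊕1⊕1⊕1⊕0⊕1⊕0⊕0⊕1⊕1⊕0⊕0⊕1⊕0⊕1 = 0
s16 (pos 16,17,18,19,20,21,22,23,24,25,26,27,28,29,30,31): 0⊕0⊕0⊕1⊕1⊕0⊕0⊕0⊕0⊕1⊕1⊕0⊕0⊕1⊕0⊕1 = 0
Syndrome s16…s1 = 00000 → no error.
Read data bits from positions 3,5,6,7,9,10,11,12,13,14,15,17,18,19,20,21,22,23,24,25,26,27,28,29,30,31: 00001111010001100001100101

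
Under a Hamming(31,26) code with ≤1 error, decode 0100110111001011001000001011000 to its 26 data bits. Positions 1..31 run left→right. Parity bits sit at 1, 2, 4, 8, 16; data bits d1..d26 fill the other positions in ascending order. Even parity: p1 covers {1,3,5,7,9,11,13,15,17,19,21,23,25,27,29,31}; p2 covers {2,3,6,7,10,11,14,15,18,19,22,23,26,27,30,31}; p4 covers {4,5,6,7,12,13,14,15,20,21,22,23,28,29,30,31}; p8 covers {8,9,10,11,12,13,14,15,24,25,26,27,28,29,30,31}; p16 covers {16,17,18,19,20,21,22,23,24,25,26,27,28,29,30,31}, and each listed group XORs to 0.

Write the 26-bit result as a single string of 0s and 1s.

01101100101001010001011000

s1 (pos 1,3,5,7,9,11,13,15,17,19,21,23,25,27,29,31): 0⊕0⊕1⊕0⊕1⊕0⊕1⊕1⊕0⊕1⊕0⊕0⊕1⊕1⊕0⊕0 = 1
s2 (pos 2,3,6,7,10,11,14,15,18,19,22,23,26,27,30,31): 1⊕0⊕1⊕0⊕1⊕0⊕0⊕1⊕0⊕1⊕0⊕0⊕0⊕1⊕0⊕0 = 0
s4 (pos 4,5,6,7,12,13,14,15,20,21,22,23,28,29,30,31): 0⊕1⊕1⊕0⊕0⊕1⊕0⊕1⊕0⊕0⊕0⊕0⊕1⊕0⊕0⊕0 = 1
s8 (pos 8,9,10,11,12,13,14,15,24,25,26,27,28,29,30,31): 1⊕1⊕1⊕0⊕0⊕1⊕0⊕1⊕0⊕1⊕0⊕1⊕1⊕0⊕0⊕0 = 0
s16 (pos 16,17,18,19,20,21,22,23,24,25,26,27,28,29,30,31): 1⊕0⊕0⊕1⊕0⊕0⊕0⊕0⊕0⊕1⊕0⊕1⊕1⊕0⊕0⊕0 = 1
Syndrome s16…s1 = 10101 → error at position 21.
Flip position 21: 0100110111001011001000001011000 → 0100110111001011001010001011000
Read data bits from positions 3,5,6,7,9,10,11,12,13,14,15,17,18,19,20,21,22,23,24,25,26,27,28,29,30,31: 01101100101001010001011000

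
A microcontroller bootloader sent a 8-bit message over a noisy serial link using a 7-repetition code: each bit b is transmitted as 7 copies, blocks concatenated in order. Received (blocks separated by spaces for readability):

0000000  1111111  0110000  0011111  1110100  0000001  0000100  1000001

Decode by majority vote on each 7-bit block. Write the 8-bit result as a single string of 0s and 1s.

Block 1 (0000000): 0 ones → 0
Block 2 (1111111): 7 ones → 1
Block 3 (0110000): 2 ones → 0
Block 4 (0011111): 5 ones → 1
Block 5 (1110100): 4 ones → 1
Block 6 (0000001): 1 one → 0
Block 7 (0000100): 1 one → 0
Block 8 (1000001): 2 ones → 0

01011000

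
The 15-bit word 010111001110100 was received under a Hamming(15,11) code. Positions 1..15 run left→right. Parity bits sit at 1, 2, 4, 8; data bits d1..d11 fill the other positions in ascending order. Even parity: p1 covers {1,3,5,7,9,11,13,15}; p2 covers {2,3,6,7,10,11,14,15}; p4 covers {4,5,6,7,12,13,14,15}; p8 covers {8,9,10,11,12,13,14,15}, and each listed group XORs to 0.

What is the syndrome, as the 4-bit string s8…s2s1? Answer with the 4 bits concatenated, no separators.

0000

s1 (pos 1,3,5,7,9,11,13,15): 0⊕0⊕1⊕0⊕1⊕1⊕1⊕0 = 0
s2 (pos 2,3,6,7,10,11,14,15): 1⊕0⊕1⊕0⊕1⊕1⊕0⊕0 = 0
s4 (pos 4,5,6,7,12,13,14,15): 1⊕1⊕1⊕0⊕0⊕1⊕0⊕0 = 0
s8 (pos 8,9,10,11,12,13,14,15): 0⊕1⊕1⊕1⊕0⊕1⊕0⊕0 = 0
Syndrome s8…s1 = 0000 → no error.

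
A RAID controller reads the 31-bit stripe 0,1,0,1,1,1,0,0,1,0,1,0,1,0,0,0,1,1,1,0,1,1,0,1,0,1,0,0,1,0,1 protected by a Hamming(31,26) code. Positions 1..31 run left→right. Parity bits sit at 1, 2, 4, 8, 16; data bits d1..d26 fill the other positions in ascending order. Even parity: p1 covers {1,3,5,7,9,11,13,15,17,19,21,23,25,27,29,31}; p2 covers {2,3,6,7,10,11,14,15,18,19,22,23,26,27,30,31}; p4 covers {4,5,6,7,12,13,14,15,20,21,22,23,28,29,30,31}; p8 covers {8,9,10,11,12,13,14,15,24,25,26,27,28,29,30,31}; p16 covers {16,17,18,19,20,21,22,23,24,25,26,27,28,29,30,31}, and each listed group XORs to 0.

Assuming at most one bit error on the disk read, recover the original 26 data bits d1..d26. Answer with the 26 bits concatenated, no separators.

s1 (pos 1,3,5,7,9,11,13,15,17,19,21,23,25,27,29,31): 0⊕0⊕1⊕0⊕1⊕1⊕1⊕0⊕1⊕1⊕1⊕0⊕0⊕0⊕1⊕1 = 1
s2 (pos 2,3,6,7,10,11,14,15,18,19,22,23,26,27,30,31): 1⊕0⊕1⊕0⊕0⊕1⊕0⊕0⊕1⊕1⊕1⊕0⊕1⊕0⊕0⊕1 = 0
s4 (pos 4,5,6,7,12,13,14,15,20,21,22,23,28,29,30,31): 1⊕1⊕1⊕0⊕0⊕1⊕0⊕0⊕0⊕1⊕1⊕0⊕0⊕1⊕0⊕1 = 0
s8 (pos 8,9,10,11,12,13,14,15,24,25,26,27,28,29,30,31): 0⊕1⊕0⊕1⊕0⊕1⊕0⊕0⊕1⊕0⊕1⊕0⊕0⊕1⊕0⊕1 = 1
s16 (pos 16,17,18,19,20,21,22,23,24,25,26,27,28,29,30,31): 0⊕1⊕1⊕1⊕0⊕1⊕1⊕0⊕1⊕0⊕1⊕0⊕0⊕1⊕0⊕1 = 1
Syndrome s16…s1 = 11001 → error at position 25.
Flip position 25: 0101110010101000111011010100101 → 0101110010101000111011011100101
Read data bits from positions 3,5,6,7,9,10,11,12,13,14,15,17,18,19,20,21,22,23,24,25,26,27,28,29,30,31: 01101010100111011011100101

01101010100111011011100101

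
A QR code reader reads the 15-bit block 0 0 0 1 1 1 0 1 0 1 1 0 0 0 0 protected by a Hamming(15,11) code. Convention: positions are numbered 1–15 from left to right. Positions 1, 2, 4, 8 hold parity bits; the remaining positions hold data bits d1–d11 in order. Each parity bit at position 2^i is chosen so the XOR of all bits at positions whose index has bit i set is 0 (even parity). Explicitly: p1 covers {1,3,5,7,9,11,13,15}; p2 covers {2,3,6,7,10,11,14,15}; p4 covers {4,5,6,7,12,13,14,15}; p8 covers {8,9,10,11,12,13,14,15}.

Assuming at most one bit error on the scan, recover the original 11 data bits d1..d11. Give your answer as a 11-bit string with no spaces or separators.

s1 (pos 1,3,5,7,9,11,13,15): 0⊕0⊕1⊕0⊕0⊕1⊕0⊕0 = 0
s2 (pos 2,3,6,7,10,11,14,15): 0⊕0⊕1⊕0⊕1⊕1⊕0⊕0 = 1
s4 (pos 4,5,6,7,12,13,14,15): 1⊕1⊕1⊕0⊕0⊕0⊕0⊕0 = 1
s8 (pos 8,9,10,11,12,13,14,15): 1⊕0⊕1⊕1⊕0⊕0⊕0⊕0 = 1
Syndrome s8…s1 = 1110 → error at position 14.
Flip position 14: 000111010110000 → 000111010110010
Read data bits from positions 3,5,6,7,9,10,11,12,13,14,15: 01100110010

01100110010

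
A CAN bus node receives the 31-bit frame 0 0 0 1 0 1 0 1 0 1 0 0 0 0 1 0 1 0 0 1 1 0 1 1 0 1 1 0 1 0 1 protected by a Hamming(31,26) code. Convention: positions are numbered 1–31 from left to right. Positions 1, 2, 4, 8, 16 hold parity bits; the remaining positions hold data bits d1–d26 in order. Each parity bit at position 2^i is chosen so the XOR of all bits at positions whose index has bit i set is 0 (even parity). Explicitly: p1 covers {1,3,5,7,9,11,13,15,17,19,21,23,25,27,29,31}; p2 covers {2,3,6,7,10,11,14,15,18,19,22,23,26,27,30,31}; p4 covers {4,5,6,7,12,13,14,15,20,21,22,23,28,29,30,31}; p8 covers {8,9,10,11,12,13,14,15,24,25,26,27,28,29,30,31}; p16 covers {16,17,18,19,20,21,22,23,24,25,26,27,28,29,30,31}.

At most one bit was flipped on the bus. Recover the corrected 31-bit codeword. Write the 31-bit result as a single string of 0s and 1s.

0001010101000010101110110110101

s1 (pos 1,3,5,7,9,11,13,15,17,19,21,23,25,27,29,31): 0⊕0⊕0⊕0⊕0⊕0⊕0⊕1⊕1⊕0⊕1⊕1⊕0⊕1⊕1⊕1 = 1
s2 (pos 2,3,6,7,10,11,14,15,18,19,22,23,26,27,30,31): 0⊕0⊕1⊕0⊕1⊕0⊕0⊕1⊕0⊕0⊕0⊕1⊕1⊕1⊕0⊕1 = 1
s4 (pos 4,5,6,7,12,13,14,15,20,21,22,23,28,29,30,31): 1⊕0⊕1⊕0⊕0⊕0⊕0⊕1⊕1⊕1⊕0⊕1⊕0⊕1⊕0⊕1 = 0
s8 (pos 8,9,10,11,12,13,14,15,24,25,26,27,28,29,30,31): 1⊕0⊕1⊕0⊕0⊕0⊕0⊕1⊕1⊕0⊕1⊕1⊕0⊕1⊕0⊕1 = 0
s16 (pos 16,17,18,19,20,21,22,23,24,25,26,27,28,29,30,31): 0⊕1⊕0⊕0⊕1⊕1⊕0⊕1⊕1⊕0⊕1⊕1⊕0⊕1⊕0⊕1 = 1
Syndrome s16…s1 = 10011 → error at position 19.
Flip position 19: 0001010101000010100110110110101 → 0001010101000010101110110110101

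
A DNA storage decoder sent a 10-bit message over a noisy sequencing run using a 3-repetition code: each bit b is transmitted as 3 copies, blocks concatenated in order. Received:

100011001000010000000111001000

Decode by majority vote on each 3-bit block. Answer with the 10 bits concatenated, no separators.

Block 1 (100): 1 one → 0
Block 2 (011): 2 ones → 1
Block 3 (001): 1 one → 0
Block 4 (000): 0 ones → 0
Block 5 (010): 1 one → 0
Block 6 (000): 0 ones → 0
Block 7 (000): 0 ones → 0
Block 8 (111): 3 ones → 1
Block 9 (001): 1 one → 0
Block 10 (000): 0 ones → 0

0100000100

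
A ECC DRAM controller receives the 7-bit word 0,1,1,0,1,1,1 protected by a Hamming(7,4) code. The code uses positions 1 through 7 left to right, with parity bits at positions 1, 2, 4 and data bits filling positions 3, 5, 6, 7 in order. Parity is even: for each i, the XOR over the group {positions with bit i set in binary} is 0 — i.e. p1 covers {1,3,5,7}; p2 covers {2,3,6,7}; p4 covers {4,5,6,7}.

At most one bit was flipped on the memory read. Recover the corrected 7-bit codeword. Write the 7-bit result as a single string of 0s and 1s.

s1 (pos 1,3,5,7): 0⊕1⊕1⊕1 = 1
s2 (pos 2,3,6,7): 1⊕1⊕1⊕1 = 0
s4 (pos 4,5,6,7): 0⊕1⊕1⊕1 = 1
Syndrome s4…s1 = 101 → error at position 5.
Flip position 5: 0110111 → 0110011

0110011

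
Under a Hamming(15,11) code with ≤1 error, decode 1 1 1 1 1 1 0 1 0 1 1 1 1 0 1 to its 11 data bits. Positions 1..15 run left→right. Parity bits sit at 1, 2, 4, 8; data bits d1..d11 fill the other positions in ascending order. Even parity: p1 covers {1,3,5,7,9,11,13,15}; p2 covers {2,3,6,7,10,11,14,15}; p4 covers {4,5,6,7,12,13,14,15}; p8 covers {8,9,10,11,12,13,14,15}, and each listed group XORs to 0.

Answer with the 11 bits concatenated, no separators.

11100111101

s1 (pos 1,3,5,7,9,11,13,15): 1⊕1⊕1⊕0⊕0⊕1⊕1⊕1 = 0
s2 (pos 2,3,6,7,10,11,14,15): 1⊕1⊕1⊕0⊕1⊕1⊕0⊕1 = 0
s4 (pos 4,5,6,7,12,13,14,15): 1⊕1⊕1⊕0⊕1⊕1⊕0⊕1 = 0
s8 (pos 8,9,10,11,12,13,14,15): 1⊕0⊕1⊕1⊕1⊕1⊕0⊕1 = 0
Syndrome s8…s1 = 0000 → no error.
Read data bits from positions 3,5,6,7,9,10,11,12,13,14,15: 11100111101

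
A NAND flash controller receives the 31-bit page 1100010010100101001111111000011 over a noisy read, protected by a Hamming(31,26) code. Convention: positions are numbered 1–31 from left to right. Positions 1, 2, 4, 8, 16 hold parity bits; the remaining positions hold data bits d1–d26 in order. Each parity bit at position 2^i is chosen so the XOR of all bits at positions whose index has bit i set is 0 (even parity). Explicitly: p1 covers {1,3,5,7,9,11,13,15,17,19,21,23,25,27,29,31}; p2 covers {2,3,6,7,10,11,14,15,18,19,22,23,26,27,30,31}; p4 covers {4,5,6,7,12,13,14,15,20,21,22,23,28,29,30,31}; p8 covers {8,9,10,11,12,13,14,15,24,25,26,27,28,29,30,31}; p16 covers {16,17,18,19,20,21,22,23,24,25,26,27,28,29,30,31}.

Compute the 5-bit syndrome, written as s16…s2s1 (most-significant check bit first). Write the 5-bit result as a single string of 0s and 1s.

01010

s1 (pos 1,3,5,7,9,11,13,15,17,19,21,23,25,27,29,31): 1⊕0⊕0⊕0⊕1⊕1⊕0⊕0⊕0⊕1⊕1⊕1⊕1⊕0⊕0⊕1 = 0
s2 (pos 2,3,6,7,10,11,14,15,18,19,22,23,26,27,30,31): 1⊕0⊕1⊕0⊕0⊕1⊕1⊕0⊕0⊕1⊕1⊕1⊕0⊕0⊕1⊕1 = 1
s4 (pos 4,5,6,7,12,13,14,15,20,21,22,23,28,29,30,31): 0⊕0⊕1⊕0⊕0⊕0⊕1⊕0⊕1⊕1⊕1⊕1⊕0⊕0⊕1⊕1 = 0
s8 (pos 8,9,10,11,12,13,14,15,24,25,26,27,28,29,30,31): 0⊕1⊕0⊕1⊕0⊕0⊕1⊕0⊕1⊕1⊕0⊕0⊕0⊕0⊕1⊕1 = 1
s16 (pos 16,17,18,19,20,21,22,23,24,25,26,27,28,29,30,31): 1⊕0⊕0⊕1⊕1⊕1⊕1⊕1⊕1⊕1⊕0⊕0⊕0⊕0⊕1⊕1 = 0
Syndrome s16…s1 = 01010 → error at position 10.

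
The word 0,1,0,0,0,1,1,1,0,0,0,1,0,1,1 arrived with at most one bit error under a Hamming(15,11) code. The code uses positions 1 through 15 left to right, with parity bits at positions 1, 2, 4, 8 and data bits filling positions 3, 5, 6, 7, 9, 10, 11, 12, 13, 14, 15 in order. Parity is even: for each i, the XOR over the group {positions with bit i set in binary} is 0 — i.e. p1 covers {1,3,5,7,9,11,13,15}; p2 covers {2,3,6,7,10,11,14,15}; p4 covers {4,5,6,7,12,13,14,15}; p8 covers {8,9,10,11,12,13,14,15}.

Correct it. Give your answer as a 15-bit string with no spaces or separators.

s1 (pos 1,3,5,7,9,11,13,15): 0⊕0⊕0⊕1⊕0⊕0⊕0⊕1 = 0
s2 (pos 2,3,6,7,10,11,14,15): 1⊕0⊕1⊕1⊕0⊕0⊕1⊕1 = 1
s4 (pos 4,5,6,7,12,13,14,15): 0⊕0⊕1⊕1⊕1⊕0⊕1⊕1 = 1
s8 (pos 8,9,10,11,12,13,14,15): 1⊕0⊕0⊕0⊕1⊕0⊕1⊕1 = 0
Syndrome s8…s1 = 0110 → error at position 6.
Flip position 6: 010001110001011 → 010000110001011

010000110001011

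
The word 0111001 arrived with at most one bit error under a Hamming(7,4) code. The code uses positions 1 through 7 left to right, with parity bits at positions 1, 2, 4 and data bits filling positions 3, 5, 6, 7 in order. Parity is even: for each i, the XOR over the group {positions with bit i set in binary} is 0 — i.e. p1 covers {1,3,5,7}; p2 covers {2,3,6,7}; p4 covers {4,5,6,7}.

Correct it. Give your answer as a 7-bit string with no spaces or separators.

s1 (pos 1,3,5,7): 0⊕1⊕0⊕1 = 0
s2 (pos 2,3,6,7): 1⊕1⊕0⊕1 = 1
s4 (pos 4,5,6,7): 1⊕0⊕0⊕1 = 0
Syndrome s4…s1 = 010 → error at position 2.
Flip position 2: 0111001 → 0011001

0011001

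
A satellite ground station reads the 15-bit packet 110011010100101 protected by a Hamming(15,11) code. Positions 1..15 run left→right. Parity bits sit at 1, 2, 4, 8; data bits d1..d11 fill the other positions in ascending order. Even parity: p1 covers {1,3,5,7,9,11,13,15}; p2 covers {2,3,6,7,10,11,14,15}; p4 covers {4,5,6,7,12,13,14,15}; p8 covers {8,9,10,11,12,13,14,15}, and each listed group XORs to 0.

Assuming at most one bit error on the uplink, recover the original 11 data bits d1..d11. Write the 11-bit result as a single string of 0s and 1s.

s1 (pos 1,3,5,7,9,11,13,15): 1⊕0⊕1⊕0⊕0⊕0⊕1⊕1 = 0
s2 (pos 2,3,6,7,10,11,14,15): 1⊕0⊕1⊕0⊕1⊕0⊕0⊕1 = 0
s4 (pos 4,5,6,7,12,13,14,15): 0⊕1⊕1⊕0⊕0⊕1⊕0⊕1 = 0
s8 (pos 8,9,10,11,12,13,14,15): 1⊕0⊕1⊕0⊕0⊕1⊕0⊕1 = 0
Syndrome s8…s1 = 0000 → no error.
Read data bits from positions 3,5,6,7,9,10,11,12,13,14,15: 01100100101

01100100101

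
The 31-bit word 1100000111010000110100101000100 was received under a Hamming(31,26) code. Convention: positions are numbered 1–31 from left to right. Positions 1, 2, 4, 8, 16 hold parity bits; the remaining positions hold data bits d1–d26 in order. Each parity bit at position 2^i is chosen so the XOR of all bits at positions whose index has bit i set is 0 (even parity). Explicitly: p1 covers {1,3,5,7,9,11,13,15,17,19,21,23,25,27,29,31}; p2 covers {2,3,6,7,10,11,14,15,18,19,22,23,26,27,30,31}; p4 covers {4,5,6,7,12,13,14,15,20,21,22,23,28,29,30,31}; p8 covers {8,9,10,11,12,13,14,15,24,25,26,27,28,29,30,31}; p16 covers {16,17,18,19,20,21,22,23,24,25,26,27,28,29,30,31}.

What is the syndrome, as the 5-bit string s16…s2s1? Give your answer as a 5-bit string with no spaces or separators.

00000

s1 (pos 1,3,5,7,9,11,13,15,17,19,21,23,25,27,29,31): 1⊕0⊕0⊕0⊕1⊕0⊕0⊕0⊕1⊕0⊕0⊕1⊕1⊕0⊕1⊕0 = 0
s2 (pos 2,3,6,7,10,11,14,15,18,19,22,23,26,27,30,31): 1⊕0⊕0⊕0⊕1⊕0⊕0⊕0⊕1⊕0⊕0⊕1⊕0⊕0⊕0⊕0 = 0
s4 (pos 4,5,6,7,12,13,14,15,20,21,22,23,28,29,30,31): 0⊕0⊕0⊕0⊕1⊕0⊕0⊕0⊕1⊕0⊕0⊕1⊕0⊕1⊕0⊕0 = 0
s8 (pos 8,9,10,11,12,13,14,15,24,25,26,27,28,29,30,31): 1⊕1⊕1⊕0⊕1⊕0⊕0⊕0⊕0⊕1⊕0⊕0⊕0⊕1⊕0⊕0 = 0
s16 (pos 16,17,18,19,20,21,22,23,24,25,26,27,28,29,30,31): 0⊕1⊕1⊕0⊕1⊕0⊕0⊕1⊕0⊕1⊕0⊕0⊕0⊕1⊕0⊕0 = 0
Syndrome s16…s1 = 00000 → no error.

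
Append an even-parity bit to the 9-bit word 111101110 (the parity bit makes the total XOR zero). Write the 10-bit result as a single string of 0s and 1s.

XOR of the 9 data bits: 1⊕1⊕1⊕1⊕0⊕1⊕1⊕1⊕0 = 1
Parity bit = 1 (so all 10 bits XOR to 0).

1111011101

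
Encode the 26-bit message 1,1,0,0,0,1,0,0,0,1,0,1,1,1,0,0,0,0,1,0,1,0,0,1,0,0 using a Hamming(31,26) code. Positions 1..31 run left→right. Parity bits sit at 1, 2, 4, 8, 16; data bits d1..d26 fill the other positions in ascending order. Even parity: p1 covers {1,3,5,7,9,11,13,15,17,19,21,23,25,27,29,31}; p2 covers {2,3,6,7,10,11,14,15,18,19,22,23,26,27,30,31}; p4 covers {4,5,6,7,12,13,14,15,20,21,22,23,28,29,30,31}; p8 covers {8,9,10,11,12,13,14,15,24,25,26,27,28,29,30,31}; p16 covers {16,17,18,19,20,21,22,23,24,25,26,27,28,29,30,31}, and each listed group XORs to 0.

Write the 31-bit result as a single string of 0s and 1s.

1011100101000100111000010100100

Place data at non-parity positions: p1 p2 1 p4 1 0 0 p8 0 1 0 0 0 1 0 p16 1 1 1 0 0 0 0 1 0 1 0 0 1 0 0
p1 (pos 1,3,5,7,9,11,13,15,17,19,21,23,25,27,29,31): XOR of data positions = 1⊕1⊕0⊕0⊕0⊕0⊕0⊕1⊕1⊕0⊕0⊕0⊕0⊕1⊕0 = 1
p2 (pos 2,3,6,7,10,11,14,15,18,19,22,23,26,27,30,31): XOR of data positions = 1⊕0⊕0⊕1⊕0⊕1⊕0⊕1⊕1⊕0⊕0⊕1⊕0⊕0⊕0 = 0
p4 (pos 4,5,6,7,12,13,14,15,20,21,22,23,28,29,30,31): XOR of data positions = 1⊕0⊕0⊕0⊕0⊕1⊕0⊕0⊕0⊕0⊕0⊕0⊕1⊕0⊕0 = 1
p8 (pos 8,9,10,11,12,13,14,15,24,25,26,27,28,29,30,31): XOR of data positions = 0⊕1⊕0⊕0⊕0⊕1⊕0⊕1⊕0⊕1⊕0⊕0⊕1⊕0⊕0 = 1
p16 (pos 16,17,18,19,20,21,22,23,24,25,26,27,28,29,30,31): XOR of data positions = 1⊕1⊕1⊕0⊕0⊕0⊕0⊕1⊕0⊕1⊕0⊕0⊕1⊕0⊕0 = 0
Codeword: 1011100101000100111000010100100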